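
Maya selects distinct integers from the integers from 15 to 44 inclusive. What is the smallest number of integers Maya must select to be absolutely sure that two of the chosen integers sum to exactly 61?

Group the elements by complementary pair {x, 61−x}: {17,44}, {18,43}, {19,42}, …, giving 14 two-element pairs and 2 integers whose partner 61−x falls outside [15,44].
Treating each of those 16 groups as a pigeonhole, one can pick one integer per group — 16 integers — with no two summing to 61.
The 17th integer lands in an occupied pair, forcing a sum of 61.

17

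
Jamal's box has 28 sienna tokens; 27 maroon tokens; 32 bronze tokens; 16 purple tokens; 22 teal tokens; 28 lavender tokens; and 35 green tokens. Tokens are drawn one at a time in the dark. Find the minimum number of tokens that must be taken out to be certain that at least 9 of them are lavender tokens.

In the worst case for collecting lavender tokens, every non-lavender token comes out first.
There are 28 + 27 + 32 + 16 + 22 + 35 = 160 non-lavender tokens altogether.
After those, each further token must be lavender, so 160 + 9 = 169 draws guarantee 9 lavender tokens.

169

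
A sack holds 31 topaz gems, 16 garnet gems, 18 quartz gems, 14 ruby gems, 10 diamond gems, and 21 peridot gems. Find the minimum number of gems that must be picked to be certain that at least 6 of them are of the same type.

31

By the pigeonhole principle, the 6 types are the holes; the gems drawn are the pigeons.
To avoid 6 of any one type, the worst case takes at most 5 of each type.
That gives 5 + 5 + 5 + 5 + 5 + 5 = 30 gems with no type reaching 6.
The next gem forces some type to 6, so 30 + 1 = 31.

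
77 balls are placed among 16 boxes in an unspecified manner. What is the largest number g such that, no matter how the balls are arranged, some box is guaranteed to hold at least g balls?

Pigeonhole: the 16 boxes are the holes and the 77 balls are the pigeons.
If every box held at most 4 balls, the total would be at most 16 × 4 = 64, which is less than 77.
So some box holds at least ⌈77/16⌉ = 5 balls.

5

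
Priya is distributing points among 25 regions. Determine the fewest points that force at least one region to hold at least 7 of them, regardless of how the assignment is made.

151

With 150 points one could put exactly 6 in each of the 25 regions, and no region would reach 7.
Pigeonhole: one more point must land in a region that already has 6, giving it 7.
So 25 × 6 + 1 = 151 points are required.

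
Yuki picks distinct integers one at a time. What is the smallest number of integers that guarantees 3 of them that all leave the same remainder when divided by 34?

69

The 34 residue classes mod 34 are the pigeonholes.
With 68 integers one could put 2 in each residue class and have no class reach 3.
The 69th integer pushes some class to 3, so 34·2 + 1 = 69.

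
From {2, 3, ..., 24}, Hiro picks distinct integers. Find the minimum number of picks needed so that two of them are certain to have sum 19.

16

Two chosen integers sum to 19 exactly when both halves of some pair {x, 19−x} with 2 ≤ x ≤ 19−x ≤ 17 are chosen — 8 such pairs.
The remaining 7 elements (those with no distinct partner in range) can never complete a 19-sum, so the worst case takes all of them and one from each pair: 7 + 8 = 15.
By pigeonhole, the 16th integer has to be the second member of some pair, so 15 + 1 = 16.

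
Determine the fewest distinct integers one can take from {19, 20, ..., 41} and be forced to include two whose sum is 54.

16

Two chosen integers sum to 54 exactly when both halves of some pair {x, 54−x} with 19 ≤ x ≤ 54−x ≤ 35 are chosen — 8 such pairs.
The remaining 7 elements (those with no distinct partner in range) can never complete a 54-sum, so the worst case takes all of them and one from each pair: 7 + 8 = 15.
By pigeonhole, the 16th integer has to be the second member of some pair, so 15 + 1 = 16.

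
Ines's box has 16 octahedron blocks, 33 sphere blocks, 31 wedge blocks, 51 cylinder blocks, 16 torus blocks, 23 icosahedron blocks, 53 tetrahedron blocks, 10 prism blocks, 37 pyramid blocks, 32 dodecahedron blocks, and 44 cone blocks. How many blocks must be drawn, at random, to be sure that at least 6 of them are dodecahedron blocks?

In the worst case for collecting dodecahedron blocks, every non-dodecahedron block comes out first.
There are 16 + 33 + 31 + 51 + 16 + 23 + 53 + 10 + 37 + 44 = 314 non-dodecahedron blocks altogether.
After those, each further block must be dodecahedron, so 314 + 6 = 320 draws guarantee 6 dodecahedron blocks.

320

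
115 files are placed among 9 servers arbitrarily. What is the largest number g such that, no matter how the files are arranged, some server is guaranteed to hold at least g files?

By pigeonhole, the 9 servers are the holes and the 115 files are the pigeons.
If every server held at most 12 files, the total would be at most 9 × 12 = 108, which is less than 115.
So some server holds at least ⌈115/9⌉ = 13 files.

13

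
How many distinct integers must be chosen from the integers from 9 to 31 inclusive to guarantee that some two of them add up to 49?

Group the elements by complementary pair {x, 49−x}: {18,31}, {19,30}, {20,29}, …, giving 7 two-element pairs and 9 integers whose partner 49−x falls outside [9,31].
By pigeonhole, treating each of those 16 groups as a pigeonhole, one can pick one integer per group — 16 integers — with no two summing to 49.
The 17th integer lands in an occupied pair, forcing a sum of 49.

17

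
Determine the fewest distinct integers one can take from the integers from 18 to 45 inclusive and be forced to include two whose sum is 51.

A set avoiding the sum 51 can contain at most one of each pair {x, 51−x}, plus the 12 elements whose complement lies outside the range.
The integers 26, …, 45 (20 of them) are such a set: any two sum to at least 26+27 = 53 > 51.
By the pigeonhole principle, any 21st integer completes one of the 8 pairs, so 21 choices force a sum of 51.

21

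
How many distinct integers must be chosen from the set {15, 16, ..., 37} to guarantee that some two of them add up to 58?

Group the elements by complementary pair {x, 58−x}: {21,37}, {22,36}, {23,35}, …, giving 8 two-element pairs, the single value 29 (it cannot pair with itself since the integers are distinct), and 6 integers whose partner 58−x falls outside [15,37].
By the pigeonhole principle, treating each of those 15 groups as a pigeonhole, one can pick one integer per group — 15 integers — with no two summing to 58.
The 16th integer lands in an occupied pair, forcing a sum of 58.

16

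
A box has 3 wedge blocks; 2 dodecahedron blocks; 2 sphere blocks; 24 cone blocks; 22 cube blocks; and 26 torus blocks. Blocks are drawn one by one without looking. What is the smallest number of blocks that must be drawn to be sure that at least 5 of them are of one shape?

20

Pigeonhole: the 6 shapes are the holes; the blocks drawn are the pigeons.
To avoid 5 of any one shape, the worst case takes at most 4 of each shape, or every block of a shape that has fewer than 4.
That gives 3 + 2 + 2 + 4 + 4 + 4 = 19 blocks with no shape reaching 5.
The next block forces some shape to 5, so 19 + 1 = 20.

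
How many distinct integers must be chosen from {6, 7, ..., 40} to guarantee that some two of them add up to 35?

24

A set avoiding the sum 35 can contain at most one of each pair {x, 35−x}, plus the 11 elements whose complement lies outside the range.
The integers 18, …, 40 (23 of them) are such a set: any two sum to at least 18+19 = 37 > 35.
Any 24th integer completes one of the 12 pairs, so 24 choices force a sum of 35.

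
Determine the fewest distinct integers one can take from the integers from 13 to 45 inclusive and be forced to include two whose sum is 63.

20

Two chosen integers sum to 63 exactly when both halves of some pair {x, 63−x} with 18 ≤ x ≤ 63−x ≤ 45 are chosen — 14 such pairs.
The remaining 5 elements (those with no distinct partner in range) can never complete a 63-sum, so the worst case takes all of them and one from each pair: 5 + 14 = 19.
By pigeonhole, the 20th integer has to be the second member of some pair, so 19 + 1 = 20.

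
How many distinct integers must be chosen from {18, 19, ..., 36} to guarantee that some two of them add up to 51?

12

Group the elements by complementary pair {x, 51−x}: {18,33}, {19,32}, {20,31}, …, giving 8 two-element pairs and 3 integers whose partner 51−x falls outside [18,36].
Pigeonhole: treating each of those 11 groups as a pigeonhole, one can pick one integer per group — 11 integers — with no two summing to 51.
The 12th integer lands in an occupied pair, forcing a sum of 51.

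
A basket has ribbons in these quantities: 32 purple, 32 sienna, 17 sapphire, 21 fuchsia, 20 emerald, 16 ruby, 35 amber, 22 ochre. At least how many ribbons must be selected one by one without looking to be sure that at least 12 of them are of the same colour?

By pigeonhole, put each drawn ribbon into a box by colour. The largest draw with every box below 12 takes min(count, 11) from each colour.
Σ min(cᵢ, 11) = 11 + 11 + 11 + 11 + 11 + 11 + 11 + 11 = 88.
Draw number 88 + 1 = 89 must push one box to 12.

89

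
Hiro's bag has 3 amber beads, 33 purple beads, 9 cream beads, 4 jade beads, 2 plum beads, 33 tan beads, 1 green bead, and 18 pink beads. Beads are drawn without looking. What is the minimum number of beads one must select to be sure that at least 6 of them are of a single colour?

By pigeonhole, put each drawn bead into a box by colour. The largest draw with every box below 6 takes min(count, 5) from each colour; colours with fewer than 5 contribute all they have.
Σ min(cᵢ, 5) = 3 + 5 + 5 + 4 + 2 + 5 + 1 + 5 = 30.
Draw number 30 + 1 = 31 must push one box to 6.

31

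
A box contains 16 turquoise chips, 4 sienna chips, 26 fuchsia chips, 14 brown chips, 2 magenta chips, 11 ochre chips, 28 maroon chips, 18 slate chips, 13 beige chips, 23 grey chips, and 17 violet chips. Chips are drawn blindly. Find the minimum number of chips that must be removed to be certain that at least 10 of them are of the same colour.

88

Put each drawn chip into a box by colour. The largest draw with every box below 10 takes min(count, 9) from each colour; colours with fewer than 9 contribute all they have.
Σ min(cᵢ, 9) = 9 + 4 + 9 + 9 + 2 + 9 + 9 + 9 + 9 + 9 + 9 = 87.
Draw number 87 + 1 = 88 must push one box to 10.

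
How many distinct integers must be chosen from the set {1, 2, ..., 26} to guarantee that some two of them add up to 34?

18

A set avoiding the sum 34 can contain at most one of each pair {x, 34−x}, plus the 8 elements whose complement lies outside the range or equal to its own complement.
The integers 1, …, 17 (17 of them) are such a set: any two sum to at least 1+2 = 3 and at most 16+17 = 33 < 34.
Pigeonhole: any 18th integer completes one of the 9 pairs, so 18 choices force a sum of 34.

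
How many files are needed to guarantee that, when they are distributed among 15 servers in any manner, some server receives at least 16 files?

With 225 files one could put exactly 15 in each of the 15 servers, and no server would reach 16.
One more file must land in a server that already has 15, giving it 16.
So 15 × 15 + 1 = 226 files are required.

226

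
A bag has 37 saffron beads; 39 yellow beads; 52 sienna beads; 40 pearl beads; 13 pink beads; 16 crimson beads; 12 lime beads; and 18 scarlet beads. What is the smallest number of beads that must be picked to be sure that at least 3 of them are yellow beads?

In the worst case for collecting yellow beads, every non-yellow bead comes out first.
There are 37 + 52 + 40 + 13 + 16 + 12 + 18 = 188 non-yellow beads altogether.
After those, each further bead must be yellow, so 188 + 3 = 191 draws guarantee 3 yellow beads.

191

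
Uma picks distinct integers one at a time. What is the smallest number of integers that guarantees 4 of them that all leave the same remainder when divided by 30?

91

By the pigeonhole principle, the 30 residue classes mod 30 are the pigeonholes.
With 90 integers one could put 3 in each residue class and have no class reach 4.
The 91st integer pushes some class to 4, so 30·3 + 1 = 91.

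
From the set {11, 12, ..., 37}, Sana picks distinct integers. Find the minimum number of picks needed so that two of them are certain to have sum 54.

A set avoiding the sum 54 can contain at most one of each pair {x, 54−x}, plus the 7 elements whose complement lies outside the range or equal to its own complement.
The integers 11, …, 27 (17 of them) are such a set: any two sum to at least 11+12 = 23 and at most 26+27 = 53 < 54.
Any 18th integer completes one of the 10 pairs, so 18 choices force a sum of 54.

18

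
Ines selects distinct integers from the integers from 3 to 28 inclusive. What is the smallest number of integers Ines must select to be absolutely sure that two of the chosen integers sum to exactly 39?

18

A set avoiding the sum 39 can contain at most one of each pair {x, 39−x}, plus the 8 elements whose complement lies outside the range.
The integers 3, …, 19 (17 of them) are such a set: any two sum to at least 3+4 = 7 and at most 18+19 = 37 < 39.
By the pigeonhole principle, any 18th integer completes one of the 9 pairs, so 18 choices force a sum of 39.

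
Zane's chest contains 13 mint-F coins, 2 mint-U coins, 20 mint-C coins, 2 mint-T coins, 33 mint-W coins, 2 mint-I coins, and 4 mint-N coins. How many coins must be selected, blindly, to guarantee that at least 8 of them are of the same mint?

32

Put each drawn coin into a box by mint. The largest draw with every box below 8 takes min(count, 7) from each mint; mints with fewer than 7 contribute all they have.
Σ min(cᵢ, 7) = 7 + 2 + 7 + 2 + 7 + 2 + 4 = 31.
Draw number 31 + 1 = 32 must push one box to 8.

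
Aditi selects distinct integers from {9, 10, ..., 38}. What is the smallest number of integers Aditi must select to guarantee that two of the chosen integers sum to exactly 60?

A set avoiding the sum 60 can contain at most one of each pair {x, 60−x}, plus the 14 elements whose complement lies outside the range or equal to its own complement.
The integers 9, …, 30 (22 of them) are such a set: any two sum to at least 9+10 = 19 and at most 29+30 = 59 < 60.
Any 23rd integer completes one of the 8 pairs, so 23 choices force a sum of 60.

23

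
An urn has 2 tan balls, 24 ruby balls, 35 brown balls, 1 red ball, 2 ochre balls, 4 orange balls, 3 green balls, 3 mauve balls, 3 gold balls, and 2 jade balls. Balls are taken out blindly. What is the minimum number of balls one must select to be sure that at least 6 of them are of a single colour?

31

Pigeonhole: the 10 colours are the holes; the balls drawn are the pigeons.
To avoid 6 of any one colour, the worst case takes at most 5 of each colour, or every ball of a colour that has fewer than 5.
That gives 2 + 5 + 5 + 1 + 2 + 4 + 3 + 3 + 3 + 2 = 30 balls with no colour reaching 6.
The next ball forces some colour to 6, so 30 + 1 = 31.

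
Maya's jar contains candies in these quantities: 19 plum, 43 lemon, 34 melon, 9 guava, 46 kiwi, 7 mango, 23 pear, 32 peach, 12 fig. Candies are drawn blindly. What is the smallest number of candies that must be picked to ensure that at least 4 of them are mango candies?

In the worst case for collecting mango candies, every non-mango candy comes out first.
There are 19 + 43 + 34 + 9 + 46 + 23 + 32 + 12 = 218 non-mango candies altogether.
After those, each further candy must be mango, so 218 + 4 = 222 draws guarantee 4 mango candies.

222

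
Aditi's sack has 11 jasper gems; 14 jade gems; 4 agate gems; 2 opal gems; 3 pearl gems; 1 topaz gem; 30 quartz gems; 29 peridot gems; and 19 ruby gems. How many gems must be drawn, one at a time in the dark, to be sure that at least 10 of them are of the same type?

An adversary could hand out at most 9 gems per type (4 types run out sooner): 9 + 9 + 4 + 2 + 3 + 1 + 9 + 9 + 9 = 55 gems and still no type has 10.
By pigeonhole, one more gem lands in a type already at 9, so 56 draws are enough and 55 are not.

56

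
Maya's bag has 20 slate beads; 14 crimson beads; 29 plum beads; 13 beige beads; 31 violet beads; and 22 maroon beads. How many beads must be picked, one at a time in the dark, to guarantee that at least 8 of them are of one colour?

43

By pigeonhole, the 6 colours are the holes; the beads drawn are the pigeons.
To avoid 8 of any one colour, the worst case takes at most 7 of each colour.
That gives 7 + 7 + 7 + 7 + 7 + 7 = 42 beads with no colour reaching 8.
The next bead forces some colour to 8, so 42 + 1 = 43.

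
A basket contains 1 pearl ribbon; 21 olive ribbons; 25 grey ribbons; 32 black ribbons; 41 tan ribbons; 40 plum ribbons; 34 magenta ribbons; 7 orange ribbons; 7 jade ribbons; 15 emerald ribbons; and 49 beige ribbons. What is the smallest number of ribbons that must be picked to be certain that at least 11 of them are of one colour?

96

Pigeonhole: put each drawn ribbon into a box by colour. The largest draw with every box below 11 takes min(count, 10) from each colour; colours with fewer than 10 contribute all they have.
Σ min(cᵢ, 10) = 1 + 10 + 10 + 10 + 10 + 10 + 10 + 7 + 7 + 10 + 10 = 95.
Draw number 95 + 1 = 96 must push one box to 11.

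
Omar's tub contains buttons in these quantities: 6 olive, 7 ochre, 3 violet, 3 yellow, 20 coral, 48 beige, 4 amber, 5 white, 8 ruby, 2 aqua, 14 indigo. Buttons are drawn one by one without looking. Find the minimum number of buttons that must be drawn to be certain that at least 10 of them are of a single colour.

66

By the pigeonhole principle, put each drawn button into a box by colour. The largest draw with every box below 10 takes min(count, 9) from each colour; colours with fewer than 9 contribute all they have.
Σ min(cᵢ, 9) = 6 + 7 + 3 + 3 + 9 + 9 + 4 + 5 + 8 + 2 + 9 = 65.
Draw number 65 + 1 = 66 must push one box to 10.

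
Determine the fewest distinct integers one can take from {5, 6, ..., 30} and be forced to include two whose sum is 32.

A set avoiding the sum 32 can contain at most one of each pair {x, 32−x}, plus the 4 elements whose complement lies outside the range or equal to its own complement.
The integers 16, …, 30 (15 of them) are such a set: any two sum to at least 16+17 = 33 > 32.
Pigeonhole: any 16th integer completes one of the 11 pairs, so 16 choices force a sum of 32.

16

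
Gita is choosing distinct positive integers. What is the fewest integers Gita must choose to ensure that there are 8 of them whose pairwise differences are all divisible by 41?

Integers whose pairwise differences are multiples of 41 are exactly those sharing a remainder mod 41. Pigeonhole: the 41 residue classes mod 41 are the pigeonholes.
With 287 integers one could put 7 in each residue class and have no class reach 8.
The 288th integer pushes some class to 8, so 41·7 + 1 = 288.

288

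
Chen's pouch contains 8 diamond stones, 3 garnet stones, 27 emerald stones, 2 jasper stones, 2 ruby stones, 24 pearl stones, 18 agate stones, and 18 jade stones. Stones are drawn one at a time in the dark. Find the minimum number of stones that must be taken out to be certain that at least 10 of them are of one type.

Pigeonhole: put each drawn stone into a box by type. The largest draw with every box below 10 takes min(count, 9) from each type; types with fewer than 9 contribute all they have.
Σ min(cᵢ, 9) = 8 + 3 + 9 + 2 + 2 + 9 + 9 + 9 = 51.
Draw number 51 + 1 = 52 must push one box to 10.

52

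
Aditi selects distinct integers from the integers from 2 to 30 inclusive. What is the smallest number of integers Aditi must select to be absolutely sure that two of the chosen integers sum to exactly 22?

A set avoiding the sum 22 can contain at most one of each pair {x, 22−x}, plus the 11 elements whose complement lies outside the range or equal to its own complement.
The integers 11, …, 30 (20 of them) are such a set: any two sum to at least 11+12 = 23 > 22.
Any 21st integer completes one of the 9 pairs, so 21 choices force a sum of 22.

21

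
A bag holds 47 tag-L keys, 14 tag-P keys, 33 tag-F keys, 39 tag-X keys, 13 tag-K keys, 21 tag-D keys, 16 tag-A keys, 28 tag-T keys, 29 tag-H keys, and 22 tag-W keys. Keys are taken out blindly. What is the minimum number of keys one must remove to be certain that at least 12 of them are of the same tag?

111

Put each drawn key into a box by tag. The largest draw with every box below 12 takes min(count, 11) from each tag.
Σ min(cᵢ, 11) = 11 + 11 + 11 + 11 + 11 + 11 + 11 + 11 + 11 + 11 = 110.
Draw number 110 + 1 = 111 must push one box to 12.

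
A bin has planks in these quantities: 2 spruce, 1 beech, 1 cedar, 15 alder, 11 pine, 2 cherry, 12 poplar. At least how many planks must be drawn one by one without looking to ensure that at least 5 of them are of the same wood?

By pigeonhole, put each drawn plank into a box by wood. The largest draw with every box below 5 takes min(count, 4) from each wood; woods with fewer than 4 contribute all they have.
Σ min(cᵢ, 4) = 2 + 1 + 1 + 4 + 4 + 2 + 4 = 18.
Draw number 18 + 1 = 19 must push one box to 5.

19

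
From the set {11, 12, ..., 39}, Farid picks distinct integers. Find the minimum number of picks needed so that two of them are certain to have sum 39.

21

Group the elements by complementary pair {x, 39−x}: {11,28}, {12,27}, {13,26}, …, giving 9 two-element pairs and 11 integers whose partner 39−x falls outside [11,39].
Pigeonhole: treating each of those 20 groups as a pigeonhole, one can pick one integer per group — 20 integers — with no two summing to 39.
The 21st integer lands in an occupied pair, forcing a sum of 39.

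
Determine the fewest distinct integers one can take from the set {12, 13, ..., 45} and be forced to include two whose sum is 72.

26

Group the elements by complementary pair {x, 72−x}: {27,45}, {28,44}, {29,43}, …, giving 9 two-element pairs; the single value 36 (it cannot pair with itself since the integers are distinct); and 15 integers whose partner 72−x falls outside [12,45].
Treating each of those 25 groups as a pigeonhole, one can pick one integer per group — 25 integers — with no two summing to 72.
The 26th integer lands in an occupied pair, forcing a sum of 72.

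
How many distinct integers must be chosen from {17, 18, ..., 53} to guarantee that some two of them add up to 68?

A set avoiding the sum 68 can contain at most one of each pair {x, 68−x}, plus the 3 elements whose complement lies outside the range or equal to its own complement.
The integers 34, …, 53 (20 of them) are such a set: any two sum to at least 34+35 = 69 > 68.
Any 21st integer completes one of the 17 pairs, so 21 choices force a sum of 68.

21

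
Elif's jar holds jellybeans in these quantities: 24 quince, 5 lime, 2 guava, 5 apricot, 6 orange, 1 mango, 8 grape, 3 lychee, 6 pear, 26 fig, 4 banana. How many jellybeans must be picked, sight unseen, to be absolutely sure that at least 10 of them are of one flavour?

The 11 flavours are the holes; the jellybeans drawn are the pigeons.
To avoid 10 of any one flavour, the worst case takes at most 9 of each flavour, or every jellybean of a flavour that has fewer than 9.
That gives 9 + 5 + 2 + 5 + 6 + 1 + 8 + 3 + 6 + 9 + 4 = 58 jellybeans with no flavour reaching 10.
The next jellybean forces some flavour to 10, so 58 + 1 = 59.

59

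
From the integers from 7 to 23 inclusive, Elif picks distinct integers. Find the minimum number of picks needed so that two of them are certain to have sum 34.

Group the elements by complementary pair {x, 34−x}: {11,23}, {12,22}, {13,21}, …, giving 6 two-element pairs, the single value 17 (it cannot pair with itself since the integers are distinct), and 4 integers whose partner 34−x falls outside [7,23].
By the pigeonhole principle, treating each of those 11 groups as a pigeonhole, one can pick one integer per group — 11 integers — with no two summing to 34.
The 12th integer lands in an occupied pair, forcing a sum of 34.

12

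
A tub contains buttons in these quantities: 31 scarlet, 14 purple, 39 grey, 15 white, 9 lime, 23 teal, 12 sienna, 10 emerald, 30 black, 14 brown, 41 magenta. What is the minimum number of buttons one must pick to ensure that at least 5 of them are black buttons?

213

In the worst case for collecting black buttons, every non-black button comes out first.
There are 31 + 14 + 39 + 15 + 9 + 23 + 12 + 10 + 14 + 41 = 208 non-black buttons altogether.
After those, each further button must be black, so 208 + 5 = 213 draws guarantee 5 black buttons.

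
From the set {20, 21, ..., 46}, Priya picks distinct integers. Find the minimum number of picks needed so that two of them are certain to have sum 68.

16

Two chosen integers sum to 68 exactly when both halves of some pair {x, 68−x} with 22 ≤ x ≤ 68−x ≤ 46 are chosen — 12 such pairs.
The remaining 3 elements (those with no distinct partner in range) can never complete a 68-sum, so the worst case takes all of them and one from each pair: 3 + 12 = 15.
The 16th integer has to be the second member of some pair, so 15 + 1 = 16.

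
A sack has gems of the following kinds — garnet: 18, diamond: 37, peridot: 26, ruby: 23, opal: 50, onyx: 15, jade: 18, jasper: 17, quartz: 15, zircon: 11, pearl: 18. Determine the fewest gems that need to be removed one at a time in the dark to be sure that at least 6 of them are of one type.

56

Put each drawn gem into a box by type. The largest draw with every box below 6 takes min(count, 5) from each type.
Σ min(cᵢ, 5) = 5 + 5 + 5 + 5 + 5 + 5 + 5 + 5 + 5 + 5 + 5 = 55.
Draw number 55 + 1 = 56 must push one box to 6.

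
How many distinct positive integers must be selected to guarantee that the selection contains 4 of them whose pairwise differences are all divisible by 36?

109

Integers whose pairwise differences are multiples of 36 are exactly those sharing a remainder mod 36. Pigeonhole: the 36 residue classes mod 36 are the pigeonholes.
With 108 integers one could put 3 in each residue class and have no class reach 4.
The 109th integer pushes some class to 4, so 36·3 + 1 = 109.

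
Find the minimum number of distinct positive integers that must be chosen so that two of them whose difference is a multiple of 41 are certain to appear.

Integers whose pairwise differences are multiples of 41 are exactly those sharing a remainder mod 41. By pigeonhole, the 41 residue classes mod 41 are the pigeonholes.
With 41 integers one could put 1 in each residue class and have no class reach 2.
The 42nd integer pushes some class to 2, so 41·1 + 1 = 42.

42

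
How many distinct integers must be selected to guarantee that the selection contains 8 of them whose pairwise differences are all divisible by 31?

218

Integers whose pairwise differences are multiples of 31 are exactly those sharing a remainder mod 31. Pigeonhole: the 31 residue classes mod 31 are the pigeonholes.
With 217 integers one could put 7 in each residue class and have no class reach 8.
The 218th integer pushes some class to 8, so 31·7 + 1 = 218.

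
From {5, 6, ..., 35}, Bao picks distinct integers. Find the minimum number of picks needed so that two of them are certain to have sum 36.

A set avoiding the sum 36 can contain at most one of each pair {x, 36−x}, plus the 5 elements whose complement lies outside the range or equal to its own complement.
The integers 18, …, 35 (18 of them) are such a set: any two sum to at least 18+19 = 37 > 36.
Any 19th integer completes one of the 13 pairs, so 19 choices force a sum of 36.

19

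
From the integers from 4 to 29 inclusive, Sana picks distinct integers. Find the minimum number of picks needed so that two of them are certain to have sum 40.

18

Two chosen integers sum to 40 exactly when both halves of some pair {x, 40−x} with 11 ≤ x ≤ 40−x ≤ 29 are chosen — 9 such pairs.
The remaining 8 elements (those with no distinct partner in range) can never complete a 40-sum, so the worst case takes all of them and one from each pair: 8 + 9 = 17.
Pigeonhole: the 18th integer has to be the second member of some pair, so 17 + 1 = 18.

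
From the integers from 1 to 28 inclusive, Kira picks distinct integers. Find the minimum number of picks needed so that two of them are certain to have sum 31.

16

Two chosen integers sum to 31 exactly when both halves of some pair {x, 31−x} with 3 ≤ x ≤ 31−x ≤ 28 are chosen — 13 such pairs.
The remaining 2 elements (those with no distinct partner in range) can never complete a 31-sum, so the worst case takes all of them and one from each pair: 2 + 13 = 15.
By pigeonhole, the 16th integer has to be the second member of some pair, so 15 + 1 = 16.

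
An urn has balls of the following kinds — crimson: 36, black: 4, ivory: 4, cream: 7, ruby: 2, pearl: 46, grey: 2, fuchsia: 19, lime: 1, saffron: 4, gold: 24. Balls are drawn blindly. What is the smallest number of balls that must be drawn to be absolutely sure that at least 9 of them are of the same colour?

Put each drawn ball into a box by colour. The largest draw with every box below 9 takes min(count, 8) from each colour; colours with fewer than 8 contribute all they have.
Σ min(cᵢ, 8) = 8 + 4 + 4 + 7 + 2 + 8 + 2 + 8 + 1 + 4 + 8 = 56.
Draw number 56 + 1 = 57 must push one box to 9.

57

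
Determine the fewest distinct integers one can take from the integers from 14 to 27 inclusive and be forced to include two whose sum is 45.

Two chosen integers sum to 45 exactly when both halves of some pair {x, 45−x} with 18 ≤ x ≤ 45−x ≤ 27 are chosen — 5 such pairs.
The remaining 4 elements (those with no distinct partner in range) can never complete a 45-sum, so the worst case takes all of them and one from each pair: 4 + 5 = 9.
Pigeonhole: the 10th integer has to be the second member of some pair, so 9 + 1 = 10.

10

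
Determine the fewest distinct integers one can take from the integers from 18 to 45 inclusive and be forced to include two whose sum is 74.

21

Two chosen integers sum to 74 exactly when both halves of some pair {x, 74−x} with 29 ≤ x ≤ 74−x ≤ 45 are chosen — 8 such pairs.
The remaining 12 elements (those with no distinct partner in range) can never complete a 74-sum, so the worst case takes all of them and one from each pair: 12 + 8 = 20.
By the pigeonhole principle, the 21st integer has to be the second member of some pair, so 20 + 1 = 21.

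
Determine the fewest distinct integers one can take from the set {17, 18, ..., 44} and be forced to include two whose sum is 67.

18

A set avoiding the sum 67 can contain at most one of each pair {x, 67−x}, plus the 6 elements whose complement lies outside the range.
The integers 17, …, 33 (17 of them) are such a set: any two sum to at least 17+18 = 35 and at most 32+33 = 65 < 67.
Any 18th integer completes one of the 11 pairs, so 18 choices force a sum of 67.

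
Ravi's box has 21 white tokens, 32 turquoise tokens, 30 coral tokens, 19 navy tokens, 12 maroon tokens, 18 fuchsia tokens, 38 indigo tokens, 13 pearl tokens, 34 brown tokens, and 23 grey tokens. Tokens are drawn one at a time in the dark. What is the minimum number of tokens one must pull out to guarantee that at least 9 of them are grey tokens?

226

In the worst case for collecting grey tokens, every non-grey token comes out first.
There are 21 + 32 + 30 + 19 + 12 + 18 + 38 + 13 + 34 = 217 non-grey tokens altogether.
After those, each further token must be grey, so 217 + 9 = 226 draws guarantee 9 grey tokens.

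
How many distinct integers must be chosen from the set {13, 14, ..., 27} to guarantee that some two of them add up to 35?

Group the elements by complementary pair {x, 35−x}: {13,22}, {14,21}, {15,20}, …, giving 5 two-element pairs and 5 integers whose partner 35−x falls outside [13,27].
Treating each of those 10 groups as a pigeonhole, one can pick one integer per group — 10 integers — with no two summing to 35.
The 11th integer lands in an occupied pair, forcing a sum of 35.

11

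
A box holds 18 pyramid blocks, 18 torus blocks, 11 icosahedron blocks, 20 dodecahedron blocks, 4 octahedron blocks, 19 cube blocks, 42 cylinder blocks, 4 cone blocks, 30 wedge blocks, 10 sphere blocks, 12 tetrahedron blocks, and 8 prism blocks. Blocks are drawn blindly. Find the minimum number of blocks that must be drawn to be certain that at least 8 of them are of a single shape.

79

By the pigeonhole principle, the 12 shapes are the holes; the blocks drawn are the pigeons.
To avoid 8 of any one shape, the worst case takes at most 7 of each shape, or every block of a shape that has fewer than 7.
That gives 7 + 7 + 7 + 7 + 4 + 7 + 7 + 4 + 7 + 7 + 7 + 7 = 78 blocks with no shape reaching 8.
The next block forces some shape to 8, so 78 + 1 = 79.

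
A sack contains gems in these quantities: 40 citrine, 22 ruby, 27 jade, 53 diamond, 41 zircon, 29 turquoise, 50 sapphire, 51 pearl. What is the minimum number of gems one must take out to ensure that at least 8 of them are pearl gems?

270

In the worst case for collecting pearl gems, every non-pearl gem comes out first.
There are 40 + 22 + 27 + 53 + 41 + 29 + 50 = 262 non-pearl gems altogether.
After those, each further gem must be pearl, so 262 + 8 = 270 draws guarantee 8 pearl gems.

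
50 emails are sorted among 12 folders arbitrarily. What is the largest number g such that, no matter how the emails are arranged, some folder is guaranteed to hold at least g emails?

By the pigeonhole principle, the 12 folders are the holes and the 50 emails are the pigeons.
If every folder held at most 4 emails, the total would be at most 12 × 4 = 48, which is less than 50.
So some folder holds at least ⌈50/12⌉ = 5 emails.

5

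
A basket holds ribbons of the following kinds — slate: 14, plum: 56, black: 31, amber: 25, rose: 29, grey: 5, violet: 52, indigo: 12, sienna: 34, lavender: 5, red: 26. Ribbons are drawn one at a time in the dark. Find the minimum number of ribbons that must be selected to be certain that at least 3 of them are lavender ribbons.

In the worst case for collecting lavender ribbons, every non-lavender ribbon comes out first.
There are 14 + 56 + 31 + 25 + 29 + 5 + 52 + 12 + 34 + 26 = 284 non-lavender ribbons altogether.
After those, each further ribbon must be lavender, so 284 + 3 = 287 draws guarantee 3 lavender ribbons.

287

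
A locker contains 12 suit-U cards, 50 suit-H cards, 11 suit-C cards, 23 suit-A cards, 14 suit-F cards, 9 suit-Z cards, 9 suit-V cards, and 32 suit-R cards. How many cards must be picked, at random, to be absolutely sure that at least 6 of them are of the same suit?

By pigeonhole, the 8 suits are the holes; the cards drawn are the pigeons.
To avoid 6 of any one suit, the worst case takes at most 5 of each suit.
That gives 5 + 5 + 5 + 5 + 5 + 5 + 5 + 5 = 40 cards with no suit reaching 6.
The next card forces some suit to 6, so 40 + 1 = 41.

41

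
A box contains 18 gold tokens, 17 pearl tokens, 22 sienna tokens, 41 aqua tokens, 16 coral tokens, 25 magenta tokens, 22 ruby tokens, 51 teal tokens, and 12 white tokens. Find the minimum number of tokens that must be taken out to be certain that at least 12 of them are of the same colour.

By the pigeonhole principle, the 9 colours are the holes; the tokens drawn are the pigeons.
To avoid 12 of any one colour, the worst case takes at most 11 of each colour.
That gives 11 + 11 + 11 + 11 + 11 + 11 + 11 + 11 + 11 = 99 tokens with no colour reaching 12.
The next token forces some colour to 12, so 99 + 1 = 100.

100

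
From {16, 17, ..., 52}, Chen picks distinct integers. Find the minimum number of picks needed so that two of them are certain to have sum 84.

28

A set avoiding the sum 84 can contain at most one of each pair {x, 84−x}, plus the 17 elements whose complement lies outside the range or equal to its own complement.
The integers 16, …, 42 (27 of them) are such a set: any two sum to at least 16+17 = 33 and at most 41+42 = 83 < 84.
Any 28th integer completes one of the 10 pairs, so 28 choices force a sum of 84.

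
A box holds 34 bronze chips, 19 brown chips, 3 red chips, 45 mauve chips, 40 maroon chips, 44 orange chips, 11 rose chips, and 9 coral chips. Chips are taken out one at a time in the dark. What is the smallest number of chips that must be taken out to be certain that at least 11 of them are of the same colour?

73

By the pigeonhole principle, put each drawn chip into a box by colour. The largest draw with every box below 11 takes min(count, 10) from each colour; colours with fewer than 10 contribute all they have.
Σ min(cᵢ, 10) = 10 + 10 + 3 + 10 + 10 + 10 + 10 + 9 = 72.
Draw number 72 + 1 = 73 must push one box to 11.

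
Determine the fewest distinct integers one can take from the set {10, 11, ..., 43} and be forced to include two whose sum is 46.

Group the elements by complementary pair {x, 46−x}: {10,36}, {11,35}, {12,34}, …, giving 13 two-element pairs; the single value 23 (it cannot pair with itself since the integers are distinct); and 7 integers whose partner 46−x falls outside [10,43].
By the pigeonhole principle, treating each of those 21 groups as a pigeonhole, one can pick one integer per group — 21 integers — with no two summing to 46.
The 22nd integer lands in an occupied pair, forcing a sum of 46.

22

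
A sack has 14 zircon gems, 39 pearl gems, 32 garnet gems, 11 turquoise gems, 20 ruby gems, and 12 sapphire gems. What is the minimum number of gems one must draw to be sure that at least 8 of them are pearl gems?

In the worst case for collecting pearl gems, every non-pearl gem comes out first.
There are 14 + 32 + 11 + 20 + 12 = 89 non-pearl gems altogether.
After those, each further gem must be pearl, so 89 + 8 = 97 draws guarantee 8 pearl gems.

97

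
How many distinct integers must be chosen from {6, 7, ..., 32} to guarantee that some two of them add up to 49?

Group the elements by complementary pair {x, 49−x}: {17,32}, {18,31}, {19,30}, …, giving 8 two-element pairs and 11 integers whose partner 49−x falls outside [6,32].
Treating each of those 19 groups as a pigeonhole, one can pick one integer per group — 19 integers — with no two summing to 49.
The 20th integer lands in an occupied pair, forcing a sum of 49.

20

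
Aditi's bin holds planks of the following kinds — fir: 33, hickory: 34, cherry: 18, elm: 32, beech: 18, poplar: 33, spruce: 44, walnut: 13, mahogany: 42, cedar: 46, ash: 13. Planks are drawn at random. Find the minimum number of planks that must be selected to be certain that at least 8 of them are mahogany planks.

292

In the worst case for collecting mahogany planks, every non-mahogany plank comes out first.
There are 33 + 34 + 18 + 32 + 18 + 33 + 44 + 13 + 46 + 13 = 284 non-mahogany planks altogether.
After those, each further plank must be mahogany, so 284 + 8 = 292 draws guarantee 8 mahogany planks.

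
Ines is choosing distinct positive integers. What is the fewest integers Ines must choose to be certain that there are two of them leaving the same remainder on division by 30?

By the pigeonhole principle, the 30 residue classes mod 30 are the pigeonholes.
With 30 integers one could put 1 in each residue class and have no class reach 2.
The 31st integer pushes some class to 2, so 30·1 + 1 = 31.

31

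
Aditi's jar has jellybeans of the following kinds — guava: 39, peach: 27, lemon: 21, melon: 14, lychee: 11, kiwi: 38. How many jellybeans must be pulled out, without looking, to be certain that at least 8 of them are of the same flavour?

By the pigeonhole principle, the 6 flavours are the holes; the jellybeans drawn are the pigeons.
To avoid 8 of any one flavour, the worst case takes at most 7 of each flavour.
That gives 7 + 7 + 7 + 7 + 7 + 7 = 42 jellybeans with no flavour reaching 8.
The next jellybean forces some flavour to 8, so 42 + 1 = 43.

43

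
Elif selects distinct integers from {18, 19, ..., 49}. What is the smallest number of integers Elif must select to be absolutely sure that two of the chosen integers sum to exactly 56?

23

A set avoiding the sum 56 can contain at most one of each pair {x, 56−x}, plus the 12 elements whose complement lies outside the range or equal to its own complement.
The integers 28, …, 49 (22 of them) are such a set: any two sum to at least 28+29 = 57 > 56.
Any 23rd integer completes one of the 10 pairs, so 23 choices force a sum of 56.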